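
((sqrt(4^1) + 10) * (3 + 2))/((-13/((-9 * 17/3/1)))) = 3060/13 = 235.38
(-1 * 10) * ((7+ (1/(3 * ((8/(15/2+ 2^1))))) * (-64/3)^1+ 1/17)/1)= 2120/153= 13.86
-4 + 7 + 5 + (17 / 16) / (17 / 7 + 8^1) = 9463 / 1168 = 8.10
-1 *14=-14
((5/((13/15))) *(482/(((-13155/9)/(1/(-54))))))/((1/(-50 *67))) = -4036750/34203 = -118.02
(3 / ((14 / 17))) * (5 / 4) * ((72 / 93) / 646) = 45 / 8246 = 0.01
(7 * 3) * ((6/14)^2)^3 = 2187/16807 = 0.13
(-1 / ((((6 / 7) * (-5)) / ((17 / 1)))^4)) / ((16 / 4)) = -200533921 / 3240000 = -61.89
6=6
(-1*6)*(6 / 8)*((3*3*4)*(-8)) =1296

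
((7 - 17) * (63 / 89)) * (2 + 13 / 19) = -32130 / 1691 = -19.00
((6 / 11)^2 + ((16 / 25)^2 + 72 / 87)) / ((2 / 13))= 21877726 / 2193125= 9.98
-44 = -44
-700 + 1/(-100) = -70001/100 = -700.01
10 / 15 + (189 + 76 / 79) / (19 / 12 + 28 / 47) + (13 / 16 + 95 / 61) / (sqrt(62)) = 2313* sqrt(62) / 60512 + 25586026 / 291273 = 88.14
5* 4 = 20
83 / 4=20.75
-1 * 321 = -321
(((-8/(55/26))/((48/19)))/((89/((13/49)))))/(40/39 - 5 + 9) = -41743/47011580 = -0.00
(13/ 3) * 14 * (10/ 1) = 1820/ 3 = 606.67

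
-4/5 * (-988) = 3952/5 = 790.40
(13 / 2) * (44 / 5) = 286 / 5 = 57.20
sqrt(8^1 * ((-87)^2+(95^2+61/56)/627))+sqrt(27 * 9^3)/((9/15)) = 135 * sqrt(3)+sqrt(1073141489)/133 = 480.13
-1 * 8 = -8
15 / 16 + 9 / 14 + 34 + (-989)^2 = 109553537 / 112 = 978156.58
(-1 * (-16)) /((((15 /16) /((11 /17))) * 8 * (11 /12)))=128 /85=1.51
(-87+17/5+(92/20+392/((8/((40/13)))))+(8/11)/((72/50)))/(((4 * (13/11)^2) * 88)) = 93017/632736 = 0.15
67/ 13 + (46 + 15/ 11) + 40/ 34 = 130530/ 2431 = 53.69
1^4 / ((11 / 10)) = 10 / 11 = 0.91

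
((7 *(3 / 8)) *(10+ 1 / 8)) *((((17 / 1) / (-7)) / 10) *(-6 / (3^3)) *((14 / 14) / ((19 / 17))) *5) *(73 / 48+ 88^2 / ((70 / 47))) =22726983987 / 680960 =33374.92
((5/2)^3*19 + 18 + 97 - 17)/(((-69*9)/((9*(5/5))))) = -1053/184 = -5.72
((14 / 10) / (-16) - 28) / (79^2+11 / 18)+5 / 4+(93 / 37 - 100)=-16002616321 / 166276520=-96.24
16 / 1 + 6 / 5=86 / 5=17.20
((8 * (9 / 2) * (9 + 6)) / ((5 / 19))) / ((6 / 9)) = 3078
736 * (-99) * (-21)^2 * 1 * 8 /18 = -14281344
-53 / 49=-1.08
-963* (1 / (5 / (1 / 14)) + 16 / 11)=-1089153 / 770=-1414.48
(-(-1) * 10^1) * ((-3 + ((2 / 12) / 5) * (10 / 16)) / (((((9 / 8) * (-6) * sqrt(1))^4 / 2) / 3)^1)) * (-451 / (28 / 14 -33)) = -20637760 / 16474671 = -1.25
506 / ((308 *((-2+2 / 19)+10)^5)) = 56950277 / 1212639302336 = 0.00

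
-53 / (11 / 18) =-954 / 11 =-86.73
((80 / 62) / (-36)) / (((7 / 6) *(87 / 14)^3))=-7840 / 61240779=-0.00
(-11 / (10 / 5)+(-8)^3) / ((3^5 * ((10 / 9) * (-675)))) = 23 / 8100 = 0.00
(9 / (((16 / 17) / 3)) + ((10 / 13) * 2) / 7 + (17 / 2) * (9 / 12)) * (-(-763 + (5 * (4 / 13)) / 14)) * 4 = 107666.01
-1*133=-133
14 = 14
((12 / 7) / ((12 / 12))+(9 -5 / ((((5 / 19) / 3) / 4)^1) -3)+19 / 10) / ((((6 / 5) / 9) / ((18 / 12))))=-137583 / 56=-2456.84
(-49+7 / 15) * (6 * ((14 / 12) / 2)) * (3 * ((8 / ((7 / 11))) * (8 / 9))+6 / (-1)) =-210392 / 45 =-4675.38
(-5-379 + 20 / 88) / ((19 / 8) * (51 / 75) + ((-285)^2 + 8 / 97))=-81897100 / 17333777241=-0.00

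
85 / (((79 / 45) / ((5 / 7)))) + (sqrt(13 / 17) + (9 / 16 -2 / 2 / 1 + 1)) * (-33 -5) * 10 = -380 * sqrt(221) / 17 -396315 / 2212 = -511.47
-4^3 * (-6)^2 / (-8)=288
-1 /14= -0.07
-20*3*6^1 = -360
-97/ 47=-2.06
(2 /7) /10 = 1 /35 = 0.03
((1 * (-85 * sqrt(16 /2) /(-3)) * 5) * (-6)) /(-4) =425 * sqrt(2) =601.04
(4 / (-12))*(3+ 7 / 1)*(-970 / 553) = 9700 / 1659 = 5.85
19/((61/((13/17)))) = 247/1037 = 0.24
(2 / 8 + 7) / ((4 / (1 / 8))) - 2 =-227 / 128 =-1.77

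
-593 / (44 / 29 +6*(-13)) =7.75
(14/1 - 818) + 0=-804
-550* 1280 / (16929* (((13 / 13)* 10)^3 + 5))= -12800 / 309339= -0.04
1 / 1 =1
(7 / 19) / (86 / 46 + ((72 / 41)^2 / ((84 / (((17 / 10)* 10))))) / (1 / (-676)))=-0.00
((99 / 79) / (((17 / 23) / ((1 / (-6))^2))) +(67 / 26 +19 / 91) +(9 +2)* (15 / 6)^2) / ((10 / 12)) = 807540 / 9401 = 85.90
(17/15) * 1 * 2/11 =34/165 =0.21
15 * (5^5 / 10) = 9375 / 2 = 4687.50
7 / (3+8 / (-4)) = 7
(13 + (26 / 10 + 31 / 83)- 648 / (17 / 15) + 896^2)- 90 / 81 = 802259.10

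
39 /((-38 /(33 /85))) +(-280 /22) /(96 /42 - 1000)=-5981693 /15508845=-0.39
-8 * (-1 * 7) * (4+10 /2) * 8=4032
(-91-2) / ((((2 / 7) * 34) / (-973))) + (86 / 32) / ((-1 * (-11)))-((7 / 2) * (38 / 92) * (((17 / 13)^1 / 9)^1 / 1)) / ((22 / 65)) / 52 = 13636670531 / 1463904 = 9315.28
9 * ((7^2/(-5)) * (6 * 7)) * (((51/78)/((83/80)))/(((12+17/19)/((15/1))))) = -2930256/1079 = -2715.71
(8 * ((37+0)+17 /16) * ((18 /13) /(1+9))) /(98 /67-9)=-367227 /65650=-5.59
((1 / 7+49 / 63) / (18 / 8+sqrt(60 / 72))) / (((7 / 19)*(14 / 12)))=2736 / 2401-608*sqrt(30) / 7203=0.68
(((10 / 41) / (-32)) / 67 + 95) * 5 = 20877175 / 43952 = 475.00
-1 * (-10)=10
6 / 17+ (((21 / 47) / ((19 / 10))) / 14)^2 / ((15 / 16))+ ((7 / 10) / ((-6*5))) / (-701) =1007174068631 / 2850959919900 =0.35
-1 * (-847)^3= 607645423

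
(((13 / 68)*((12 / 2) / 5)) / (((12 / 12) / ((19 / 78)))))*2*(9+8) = 19 / 10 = 1.90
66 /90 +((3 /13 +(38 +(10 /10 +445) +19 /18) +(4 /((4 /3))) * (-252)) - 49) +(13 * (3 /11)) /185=-151886123 /476190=-318.96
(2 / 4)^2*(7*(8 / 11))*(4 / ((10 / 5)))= 28 / 11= 2.55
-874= -874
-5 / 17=-0.29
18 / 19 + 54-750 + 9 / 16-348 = -316917 / 304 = -1042.49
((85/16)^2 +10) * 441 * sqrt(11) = 4315185 * sqrt(11)/256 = 55905.66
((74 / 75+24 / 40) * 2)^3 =13481272 / 421875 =31.96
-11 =-11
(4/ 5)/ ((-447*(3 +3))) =-2/ 6705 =-0.00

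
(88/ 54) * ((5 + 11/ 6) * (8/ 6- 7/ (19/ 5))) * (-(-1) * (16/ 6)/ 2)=-104632/ 13851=-7.55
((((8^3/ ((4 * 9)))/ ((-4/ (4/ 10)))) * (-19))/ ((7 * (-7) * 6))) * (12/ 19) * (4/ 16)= -32/ 2205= -0.01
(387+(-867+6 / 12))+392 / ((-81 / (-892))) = 621649 / 162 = 3837.34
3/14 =0.21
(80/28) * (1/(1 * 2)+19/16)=4.82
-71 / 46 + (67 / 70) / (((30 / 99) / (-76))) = -1944839 / 8050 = -241.59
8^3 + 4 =516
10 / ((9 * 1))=10 / 9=1.11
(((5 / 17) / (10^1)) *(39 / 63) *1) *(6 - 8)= -13 / 357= -0.04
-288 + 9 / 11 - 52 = -3731 / 11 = -339.18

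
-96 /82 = -48 /41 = -1.17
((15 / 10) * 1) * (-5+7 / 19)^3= -1022208 / 6859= -149.03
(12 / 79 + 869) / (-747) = -68663 / 59013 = -1.16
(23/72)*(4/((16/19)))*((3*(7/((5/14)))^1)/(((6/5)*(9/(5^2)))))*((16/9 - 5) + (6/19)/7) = -15307075/23328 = -656.17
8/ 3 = 2.67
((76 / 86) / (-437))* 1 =-2 / 989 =-0.00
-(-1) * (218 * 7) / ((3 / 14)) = 7121.33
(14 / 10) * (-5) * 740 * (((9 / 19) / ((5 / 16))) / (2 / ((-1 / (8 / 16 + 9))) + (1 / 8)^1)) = 1193472 / 2869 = 415.99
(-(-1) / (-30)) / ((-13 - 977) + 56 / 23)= 23 / 681420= 0.00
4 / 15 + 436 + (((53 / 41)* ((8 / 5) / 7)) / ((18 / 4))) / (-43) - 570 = -133.73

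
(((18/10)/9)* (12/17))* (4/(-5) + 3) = 132/425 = 0.31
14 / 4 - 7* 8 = -105 / 2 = -52.50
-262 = -262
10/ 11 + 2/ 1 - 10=-78/ 11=-7.09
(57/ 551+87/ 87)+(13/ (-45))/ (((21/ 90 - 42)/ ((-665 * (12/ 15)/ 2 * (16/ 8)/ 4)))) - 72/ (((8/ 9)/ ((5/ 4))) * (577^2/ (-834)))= 4533068269/ 10369406634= 0.44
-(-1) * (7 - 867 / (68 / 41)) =-2063 / 4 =-515.75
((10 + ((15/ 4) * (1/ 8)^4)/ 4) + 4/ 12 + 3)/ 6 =2621485/ 1179648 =2.22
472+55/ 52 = 24599/ 52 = 473.06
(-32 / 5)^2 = 1024 / 25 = 40.96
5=5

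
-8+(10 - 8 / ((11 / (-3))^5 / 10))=2.12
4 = 4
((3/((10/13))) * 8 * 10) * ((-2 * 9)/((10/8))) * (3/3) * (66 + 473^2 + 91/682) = -1714320852192/1705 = -1005466775.48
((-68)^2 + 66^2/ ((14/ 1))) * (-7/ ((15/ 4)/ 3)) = -138184/ 5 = -27636.80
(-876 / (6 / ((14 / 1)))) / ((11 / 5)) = -10220 / 11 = -929.09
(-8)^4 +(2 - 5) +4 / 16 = 16373 / 4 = 4093.25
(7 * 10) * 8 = 560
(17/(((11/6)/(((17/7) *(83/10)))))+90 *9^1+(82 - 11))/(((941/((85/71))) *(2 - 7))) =-6989482/25722235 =-0.27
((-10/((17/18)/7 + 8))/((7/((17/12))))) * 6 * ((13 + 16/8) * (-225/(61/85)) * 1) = 17556750/2501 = 7019.89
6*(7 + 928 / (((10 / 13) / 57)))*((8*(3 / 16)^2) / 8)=9284193 / 640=14506.55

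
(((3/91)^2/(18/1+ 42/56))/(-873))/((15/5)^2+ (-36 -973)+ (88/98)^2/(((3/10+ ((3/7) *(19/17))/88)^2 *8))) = 85258683/1282699628900316250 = 0.00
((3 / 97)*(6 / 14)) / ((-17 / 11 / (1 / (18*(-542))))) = 11 / 12512612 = 0.00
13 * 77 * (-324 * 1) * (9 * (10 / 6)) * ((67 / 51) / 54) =-2012010 / 17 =-118353.53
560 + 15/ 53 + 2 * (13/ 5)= 565.48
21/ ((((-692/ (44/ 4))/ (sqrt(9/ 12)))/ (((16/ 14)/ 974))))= -33*sqrt(3)/ 168502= -0.00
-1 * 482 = -482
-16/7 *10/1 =-160/7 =-22.86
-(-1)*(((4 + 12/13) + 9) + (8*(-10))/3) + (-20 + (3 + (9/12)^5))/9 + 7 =-911273/119808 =-7.61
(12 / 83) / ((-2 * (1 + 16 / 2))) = -2 / 249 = -0.01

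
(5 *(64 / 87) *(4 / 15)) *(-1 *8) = -2048 / 261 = -7.85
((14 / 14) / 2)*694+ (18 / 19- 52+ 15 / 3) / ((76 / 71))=438943 / 1444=303.98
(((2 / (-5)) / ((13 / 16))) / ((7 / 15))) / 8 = -12 / 91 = -0.13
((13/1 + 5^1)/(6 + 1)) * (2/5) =36/35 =1.03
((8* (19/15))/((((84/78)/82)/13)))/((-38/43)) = -1191788/105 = -11350.36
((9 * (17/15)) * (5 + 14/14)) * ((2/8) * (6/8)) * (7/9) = 357/40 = 8.92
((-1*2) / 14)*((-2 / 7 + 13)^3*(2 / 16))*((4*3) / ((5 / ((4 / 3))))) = -1409938 / 12005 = -117.45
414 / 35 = 11.83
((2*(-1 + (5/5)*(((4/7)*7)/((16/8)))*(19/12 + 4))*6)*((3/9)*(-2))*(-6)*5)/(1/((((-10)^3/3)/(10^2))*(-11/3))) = 268400/9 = 29822.22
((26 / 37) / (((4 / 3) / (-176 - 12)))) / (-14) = 1833 / 259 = 7.08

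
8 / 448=1 / 56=0.02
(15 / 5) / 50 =3 / 50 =0.06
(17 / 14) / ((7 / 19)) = 323 / 98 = 3.30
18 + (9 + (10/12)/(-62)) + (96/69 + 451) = 4101557/8556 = 479.38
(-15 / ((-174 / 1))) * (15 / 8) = 75 / 464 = 0.16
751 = 751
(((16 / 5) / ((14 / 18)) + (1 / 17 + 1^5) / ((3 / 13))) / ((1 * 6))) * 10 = 1726 / 119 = 14.50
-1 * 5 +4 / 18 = -43 / 9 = -4.78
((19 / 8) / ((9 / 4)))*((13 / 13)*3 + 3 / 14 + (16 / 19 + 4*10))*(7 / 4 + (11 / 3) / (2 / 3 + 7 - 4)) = 128909 / 1008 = 127.89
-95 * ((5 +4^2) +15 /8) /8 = -17385 /64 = -271.64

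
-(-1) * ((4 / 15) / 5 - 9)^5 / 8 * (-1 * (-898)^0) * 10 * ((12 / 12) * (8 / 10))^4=29347.85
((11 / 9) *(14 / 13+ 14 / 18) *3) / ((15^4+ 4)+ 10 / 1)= 2387 / 17774289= 0.00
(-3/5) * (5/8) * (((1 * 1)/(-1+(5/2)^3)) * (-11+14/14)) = 10/39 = 0.26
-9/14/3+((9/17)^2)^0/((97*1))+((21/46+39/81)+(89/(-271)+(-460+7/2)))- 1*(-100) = -81381518381/228539178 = -356.09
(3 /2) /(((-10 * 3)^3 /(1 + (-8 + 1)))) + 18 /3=18001 /3000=6.00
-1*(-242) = 242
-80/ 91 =-0.88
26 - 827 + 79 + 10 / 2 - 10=-727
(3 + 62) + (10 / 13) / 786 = 332090 / 5109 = 65.00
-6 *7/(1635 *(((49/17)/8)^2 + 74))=-258944/747252225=-0.00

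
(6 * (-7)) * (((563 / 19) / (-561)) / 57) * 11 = 7882 / 18411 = 0.43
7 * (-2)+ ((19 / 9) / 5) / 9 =-5651 / 405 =-13.95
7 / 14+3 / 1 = 3.50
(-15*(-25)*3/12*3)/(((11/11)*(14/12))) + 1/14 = 1688/7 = 241.14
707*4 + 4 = 2832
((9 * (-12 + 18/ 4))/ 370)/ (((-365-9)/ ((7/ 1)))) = 189/ 55352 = 0.00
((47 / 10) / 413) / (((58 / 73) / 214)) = 367117 / 119770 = 3.07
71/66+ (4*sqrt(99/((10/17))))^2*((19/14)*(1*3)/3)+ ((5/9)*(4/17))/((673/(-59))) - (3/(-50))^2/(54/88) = 36229526706713/9910766250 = 3655.57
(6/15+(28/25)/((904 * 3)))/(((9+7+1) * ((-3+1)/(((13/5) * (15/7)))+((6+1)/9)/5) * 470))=-264693/1074415300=-0.00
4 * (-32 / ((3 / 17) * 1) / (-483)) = 2176 / 1449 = 1.50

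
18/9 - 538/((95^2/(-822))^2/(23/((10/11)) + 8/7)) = -330734357846/2850771875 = -116.02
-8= -8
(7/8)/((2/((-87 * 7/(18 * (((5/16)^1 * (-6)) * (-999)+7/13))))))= -18473/2338332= -0.01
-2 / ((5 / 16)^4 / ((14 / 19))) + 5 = -1775633 / 11875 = -149.53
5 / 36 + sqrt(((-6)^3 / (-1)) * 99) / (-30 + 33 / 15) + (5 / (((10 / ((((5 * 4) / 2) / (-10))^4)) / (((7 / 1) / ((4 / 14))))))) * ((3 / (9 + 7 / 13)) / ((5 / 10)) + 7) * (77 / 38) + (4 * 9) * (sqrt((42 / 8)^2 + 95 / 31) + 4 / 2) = -90 * sqrt(66) / 139 + 9 * sqrt(470921) / 31 + 22180193 / 84816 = 455.48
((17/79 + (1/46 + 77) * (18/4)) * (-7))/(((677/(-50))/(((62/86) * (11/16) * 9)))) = 1353771116775/1692629984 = 799.80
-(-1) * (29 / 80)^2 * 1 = 841 / 6400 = 0.13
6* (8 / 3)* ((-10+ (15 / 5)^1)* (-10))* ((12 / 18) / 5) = 448 / 3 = 149.33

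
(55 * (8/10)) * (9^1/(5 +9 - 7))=56.57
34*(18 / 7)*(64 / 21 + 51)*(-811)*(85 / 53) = -15961209900 / 2597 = -6146018.44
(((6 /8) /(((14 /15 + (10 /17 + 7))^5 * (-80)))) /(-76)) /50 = 0.00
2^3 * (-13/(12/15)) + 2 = -128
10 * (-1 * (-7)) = 70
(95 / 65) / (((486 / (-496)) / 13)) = -4712 / 243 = -19.39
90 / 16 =45 / 8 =5.62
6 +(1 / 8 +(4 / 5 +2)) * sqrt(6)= 6 +117 * sqrt(6) / 40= 13.16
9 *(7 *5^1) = 315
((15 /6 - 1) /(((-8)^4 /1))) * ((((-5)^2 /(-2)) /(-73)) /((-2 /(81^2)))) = -0.21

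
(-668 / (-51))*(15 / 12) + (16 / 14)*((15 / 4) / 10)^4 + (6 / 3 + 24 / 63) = 18.78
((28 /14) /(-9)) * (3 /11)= -2 /33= -0.06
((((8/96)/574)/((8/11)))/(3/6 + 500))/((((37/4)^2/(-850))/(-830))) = 352750/107262519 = 0.00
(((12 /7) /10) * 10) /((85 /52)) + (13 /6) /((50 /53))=119431 /35700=3.35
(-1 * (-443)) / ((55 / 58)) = 467.16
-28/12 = -7/3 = -2.33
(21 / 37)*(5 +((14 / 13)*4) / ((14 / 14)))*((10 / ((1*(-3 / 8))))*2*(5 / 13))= -108.36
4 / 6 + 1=5 / 3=1.67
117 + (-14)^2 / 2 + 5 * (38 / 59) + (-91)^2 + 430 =526824 / 59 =8929.22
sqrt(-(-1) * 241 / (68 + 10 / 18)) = 3 * sqrt(148697) / 617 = 1.87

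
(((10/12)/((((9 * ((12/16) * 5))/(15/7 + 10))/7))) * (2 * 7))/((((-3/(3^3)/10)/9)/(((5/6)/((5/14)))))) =-166600/3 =-55533.33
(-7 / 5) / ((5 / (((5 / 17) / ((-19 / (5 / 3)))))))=7 / 969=0.01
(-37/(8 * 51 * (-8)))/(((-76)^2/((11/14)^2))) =4477/3695161344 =0.00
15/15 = 1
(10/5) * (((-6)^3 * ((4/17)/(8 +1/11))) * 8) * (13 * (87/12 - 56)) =96370560/1513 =63695.02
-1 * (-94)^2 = -8836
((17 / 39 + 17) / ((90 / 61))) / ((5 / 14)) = 58072 / 1755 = 33.09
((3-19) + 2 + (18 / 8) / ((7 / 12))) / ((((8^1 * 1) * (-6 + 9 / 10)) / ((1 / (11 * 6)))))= 355 / 94248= 0.00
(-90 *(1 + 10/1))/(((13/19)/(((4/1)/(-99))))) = 760/13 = 58.46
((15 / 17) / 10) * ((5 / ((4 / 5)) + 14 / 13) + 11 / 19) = 23433 / 33592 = 0.70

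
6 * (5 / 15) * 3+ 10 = 16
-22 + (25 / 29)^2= -17877 / 841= -21.26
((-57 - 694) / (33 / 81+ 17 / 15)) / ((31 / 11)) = -1115235 / 6448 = -172.96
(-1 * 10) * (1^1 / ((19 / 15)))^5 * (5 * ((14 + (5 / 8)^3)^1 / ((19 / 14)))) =-969171328125 / 6021872768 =-160.94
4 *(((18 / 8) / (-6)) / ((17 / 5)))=-15 / 34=-0.44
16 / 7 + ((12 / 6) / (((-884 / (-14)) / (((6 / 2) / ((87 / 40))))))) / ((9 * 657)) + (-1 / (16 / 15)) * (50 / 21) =113704931 / 2122199352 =0.05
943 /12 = 78.58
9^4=6561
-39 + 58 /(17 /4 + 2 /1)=-743 /25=-29.72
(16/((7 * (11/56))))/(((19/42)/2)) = 10752/209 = 51.44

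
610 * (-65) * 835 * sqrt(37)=-33107750 * sqrt(37)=-201386581.16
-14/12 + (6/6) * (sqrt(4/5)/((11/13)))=-7/6 + 26 * sqrt(5)/55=-0.11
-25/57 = -0.44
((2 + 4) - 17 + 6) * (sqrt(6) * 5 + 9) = -106.24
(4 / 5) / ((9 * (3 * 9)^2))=4 / 32805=0.00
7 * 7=49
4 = 4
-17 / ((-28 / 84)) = 51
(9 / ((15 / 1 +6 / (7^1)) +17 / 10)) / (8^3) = 315 / 314624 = 0.00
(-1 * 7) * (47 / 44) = -7.48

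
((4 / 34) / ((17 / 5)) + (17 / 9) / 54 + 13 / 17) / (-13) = -117179 / 1825902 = -0.06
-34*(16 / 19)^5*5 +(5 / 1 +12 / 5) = -799673937 / 12380495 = -64.59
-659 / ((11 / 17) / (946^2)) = -911431268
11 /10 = 1.10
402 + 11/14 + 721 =15733/14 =1123.79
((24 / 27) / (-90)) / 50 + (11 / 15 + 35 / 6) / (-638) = -135527 / 12919500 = -0.01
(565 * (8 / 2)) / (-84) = -565 / 21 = -26.90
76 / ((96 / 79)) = 1501 / 24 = 62.54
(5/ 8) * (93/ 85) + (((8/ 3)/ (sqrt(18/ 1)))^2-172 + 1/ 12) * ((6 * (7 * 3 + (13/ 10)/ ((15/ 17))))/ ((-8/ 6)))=3184847461/ 183600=17346.66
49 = 49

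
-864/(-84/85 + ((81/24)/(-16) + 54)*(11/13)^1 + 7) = -122204160/7287779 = -16.77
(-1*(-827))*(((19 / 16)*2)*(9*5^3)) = 17677125 / 8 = 2209640.62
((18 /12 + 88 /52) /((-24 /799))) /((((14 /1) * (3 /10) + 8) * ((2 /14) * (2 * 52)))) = -2321095 /3958656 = -0.59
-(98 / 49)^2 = -4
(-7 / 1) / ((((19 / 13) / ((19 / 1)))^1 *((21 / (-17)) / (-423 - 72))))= -36465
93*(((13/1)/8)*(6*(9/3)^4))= 73446.75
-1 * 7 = -7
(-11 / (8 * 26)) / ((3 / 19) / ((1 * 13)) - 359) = 209 / 1418720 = 0.00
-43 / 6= -7.17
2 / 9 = 0.22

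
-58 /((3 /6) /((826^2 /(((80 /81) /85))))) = -6811331877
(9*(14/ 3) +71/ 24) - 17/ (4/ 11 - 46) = 273073/ 6024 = 45.33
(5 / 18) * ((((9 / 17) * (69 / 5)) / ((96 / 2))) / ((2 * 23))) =1 / 1088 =0.00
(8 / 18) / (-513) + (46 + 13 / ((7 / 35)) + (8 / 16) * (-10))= 106.00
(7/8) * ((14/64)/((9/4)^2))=49/1296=0.04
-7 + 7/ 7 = -6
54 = 54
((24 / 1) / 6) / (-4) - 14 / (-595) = -83 / 85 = -0.98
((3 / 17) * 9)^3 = 19683 / 4913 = 4.01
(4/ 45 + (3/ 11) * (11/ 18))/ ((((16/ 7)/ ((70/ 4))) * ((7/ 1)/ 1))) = 161/ 576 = 0.28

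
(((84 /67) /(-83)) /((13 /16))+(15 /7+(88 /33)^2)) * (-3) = -42062147 /1518153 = -27.71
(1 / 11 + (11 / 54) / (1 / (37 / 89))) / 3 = 0.06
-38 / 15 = -2.53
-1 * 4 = -4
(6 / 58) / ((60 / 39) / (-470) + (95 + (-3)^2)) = 1833 / 1842718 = 0.00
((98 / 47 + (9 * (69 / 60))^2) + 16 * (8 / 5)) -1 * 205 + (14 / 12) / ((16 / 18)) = -647471 / 9400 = -68.88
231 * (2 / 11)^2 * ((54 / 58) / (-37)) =-2268 / 11803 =-0.19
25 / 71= 0.35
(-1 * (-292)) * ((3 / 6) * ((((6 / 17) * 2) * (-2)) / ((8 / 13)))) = -334.94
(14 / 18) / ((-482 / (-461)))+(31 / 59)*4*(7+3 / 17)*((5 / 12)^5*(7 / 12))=77084932841 / 90222626304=0.85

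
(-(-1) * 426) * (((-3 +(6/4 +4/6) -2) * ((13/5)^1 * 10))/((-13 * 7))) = 344.86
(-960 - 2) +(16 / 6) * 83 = -2222 / 3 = -740.67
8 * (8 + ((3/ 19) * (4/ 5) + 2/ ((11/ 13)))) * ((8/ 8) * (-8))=-701568/ 1045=-671.36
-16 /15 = -1.07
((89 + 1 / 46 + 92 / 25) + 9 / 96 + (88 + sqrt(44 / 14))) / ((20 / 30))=3 *sqrt(154) / 14 + 9979911 / 36800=273.85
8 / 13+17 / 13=25 / 13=1.92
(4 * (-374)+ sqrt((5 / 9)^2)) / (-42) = 13459 / 378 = 35.61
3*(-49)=-147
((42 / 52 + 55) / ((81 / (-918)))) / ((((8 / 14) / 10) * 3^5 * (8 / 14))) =-6043415 / 75816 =-79.71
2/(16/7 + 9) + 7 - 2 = 409/79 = 5.18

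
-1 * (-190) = 190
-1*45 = -45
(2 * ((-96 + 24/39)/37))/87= -2480/41847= -0.06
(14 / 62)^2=49 / 961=0.05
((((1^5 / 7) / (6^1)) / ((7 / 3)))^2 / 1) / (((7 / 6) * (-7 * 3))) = -1 / 235298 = -0.00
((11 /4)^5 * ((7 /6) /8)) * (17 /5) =19165069 /245760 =77.98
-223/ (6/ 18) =-669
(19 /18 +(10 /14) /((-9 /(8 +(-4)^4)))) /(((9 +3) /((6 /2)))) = -2507 /504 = -4.97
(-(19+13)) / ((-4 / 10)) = 80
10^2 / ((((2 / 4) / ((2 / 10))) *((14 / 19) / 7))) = 380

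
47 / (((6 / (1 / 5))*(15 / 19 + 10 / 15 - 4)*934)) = -893 / 1354300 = -0.00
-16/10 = -8/5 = -1.60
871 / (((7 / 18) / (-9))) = -141102 / 7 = -20157.43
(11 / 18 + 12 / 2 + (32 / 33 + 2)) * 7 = 13279 / 198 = 67.07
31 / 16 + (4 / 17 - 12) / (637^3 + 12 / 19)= 2588108648613 / 1335798043568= 1.94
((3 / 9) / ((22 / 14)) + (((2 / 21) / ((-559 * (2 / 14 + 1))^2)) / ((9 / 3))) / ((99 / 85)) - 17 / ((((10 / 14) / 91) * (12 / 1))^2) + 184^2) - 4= 7113329466411301 / 222736456800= 31936.08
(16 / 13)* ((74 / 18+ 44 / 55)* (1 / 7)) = 272 / 315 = 0.86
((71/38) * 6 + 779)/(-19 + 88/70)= -525490/11799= -44.54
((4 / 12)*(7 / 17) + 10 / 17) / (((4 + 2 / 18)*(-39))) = -1 / 221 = -0.00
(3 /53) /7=3 /371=0.01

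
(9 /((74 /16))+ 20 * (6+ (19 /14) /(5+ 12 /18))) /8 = 279009 /17612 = 15.84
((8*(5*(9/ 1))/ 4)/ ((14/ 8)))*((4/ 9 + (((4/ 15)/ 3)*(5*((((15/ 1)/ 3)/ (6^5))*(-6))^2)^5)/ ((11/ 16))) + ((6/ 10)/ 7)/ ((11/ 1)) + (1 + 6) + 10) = 12630611402389973227349443215164123/ 14072421008665571606572535119872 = 897.54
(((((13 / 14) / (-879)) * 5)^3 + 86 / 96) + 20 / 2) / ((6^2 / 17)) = 690383009777119 / 134178591500352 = 5.15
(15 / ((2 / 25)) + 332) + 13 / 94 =24423 / 47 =519.64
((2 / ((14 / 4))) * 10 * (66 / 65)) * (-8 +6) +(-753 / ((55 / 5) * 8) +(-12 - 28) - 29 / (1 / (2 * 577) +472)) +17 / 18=-258563816519 / 4361869512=-59.28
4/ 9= 0.44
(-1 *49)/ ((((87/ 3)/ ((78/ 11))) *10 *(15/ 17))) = -10829/ 7975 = -1.36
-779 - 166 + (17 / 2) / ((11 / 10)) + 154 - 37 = -9023 / 11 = -820.27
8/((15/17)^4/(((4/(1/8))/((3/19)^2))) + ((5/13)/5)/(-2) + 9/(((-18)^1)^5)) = -41146818427728/195416888749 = -210.56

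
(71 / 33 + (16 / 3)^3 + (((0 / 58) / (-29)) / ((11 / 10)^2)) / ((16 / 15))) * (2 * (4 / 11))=365560 / 3267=111.89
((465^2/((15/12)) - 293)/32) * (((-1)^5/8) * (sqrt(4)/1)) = -172687/128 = -1349.12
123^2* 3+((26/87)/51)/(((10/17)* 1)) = 59230048/1305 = 45387.01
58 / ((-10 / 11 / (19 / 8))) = -6061 / 40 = -151.52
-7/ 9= -0.78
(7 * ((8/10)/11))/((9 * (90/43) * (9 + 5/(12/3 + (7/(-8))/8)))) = 49966/19015425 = 0.00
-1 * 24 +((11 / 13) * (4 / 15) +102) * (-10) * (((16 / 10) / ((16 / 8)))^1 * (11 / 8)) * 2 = -443228 / 195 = -2272.96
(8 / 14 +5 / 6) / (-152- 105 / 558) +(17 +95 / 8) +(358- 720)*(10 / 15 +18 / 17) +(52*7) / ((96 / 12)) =-44485791179 / 80844792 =-550.26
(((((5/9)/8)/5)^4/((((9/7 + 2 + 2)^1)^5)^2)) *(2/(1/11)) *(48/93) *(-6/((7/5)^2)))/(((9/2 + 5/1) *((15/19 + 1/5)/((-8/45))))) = 0.00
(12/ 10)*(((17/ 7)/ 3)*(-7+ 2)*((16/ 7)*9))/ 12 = -408/ 49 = -8.33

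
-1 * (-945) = 945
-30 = -30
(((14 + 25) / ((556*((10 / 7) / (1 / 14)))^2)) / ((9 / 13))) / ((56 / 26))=2197 / 10386969600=0.00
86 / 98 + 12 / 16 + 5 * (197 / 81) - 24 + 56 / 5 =78431 / 79380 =0.99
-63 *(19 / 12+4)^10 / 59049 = -12759864631862330143 / 406239826673664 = -31409.68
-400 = -400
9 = 9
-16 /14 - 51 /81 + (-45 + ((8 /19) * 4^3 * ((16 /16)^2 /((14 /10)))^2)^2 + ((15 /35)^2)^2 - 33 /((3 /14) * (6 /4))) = 39.62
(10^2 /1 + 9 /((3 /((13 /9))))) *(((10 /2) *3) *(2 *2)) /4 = 1565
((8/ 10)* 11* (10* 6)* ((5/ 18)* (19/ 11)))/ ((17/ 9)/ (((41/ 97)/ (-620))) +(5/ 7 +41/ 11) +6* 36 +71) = -7197960/ 70442531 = -0.10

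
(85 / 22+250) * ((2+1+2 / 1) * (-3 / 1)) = -83775 / 22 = -3807.95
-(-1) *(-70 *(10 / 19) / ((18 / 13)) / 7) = -650 / 171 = -3.80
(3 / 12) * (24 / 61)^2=144 / 3721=0.04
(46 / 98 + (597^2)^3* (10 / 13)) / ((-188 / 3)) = -555732812559647.25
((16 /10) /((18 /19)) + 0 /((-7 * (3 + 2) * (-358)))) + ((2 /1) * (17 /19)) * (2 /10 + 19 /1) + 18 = 54.05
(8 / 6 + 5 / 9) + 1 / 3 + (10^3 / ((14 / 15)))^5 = 213574218750000336140 / 151263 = 1411939593621707.46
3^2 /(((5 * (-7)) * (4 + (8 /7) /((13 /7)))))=-39 /700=-0.06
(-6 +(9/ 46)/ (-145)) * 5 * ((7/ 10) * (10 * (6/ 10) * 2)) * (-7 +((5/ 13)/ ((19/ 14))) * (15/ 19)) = 26732206809/ 15651155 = 1708.00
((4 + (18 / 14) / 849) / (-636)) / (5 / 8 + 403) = -15854 / 1017067191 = -0.00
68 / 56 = 17 / 14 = 1.21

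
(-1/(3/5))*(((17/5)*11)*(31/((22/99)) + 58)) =-73865/6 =-12310.83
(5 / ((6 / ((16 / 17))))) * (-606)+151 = -5513 / 17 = -324.29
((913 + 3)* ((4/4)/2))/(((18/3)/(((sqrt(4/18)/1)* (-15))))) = -1145* sqrt(2)/3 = -539.76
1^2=1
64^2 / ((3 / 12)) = 16384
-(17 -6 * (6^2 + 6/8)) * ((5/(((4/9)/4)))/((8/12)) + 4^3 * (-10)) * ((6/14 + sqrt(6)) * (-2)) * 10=6990225/7 + 2330075 * sqrt(6)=6706098.38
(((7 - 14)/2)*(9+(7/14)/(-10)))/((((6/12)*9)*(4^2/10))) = -1253/288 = -4.35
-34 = -34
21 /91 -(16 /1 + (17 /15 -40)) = 23.10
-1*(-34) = 34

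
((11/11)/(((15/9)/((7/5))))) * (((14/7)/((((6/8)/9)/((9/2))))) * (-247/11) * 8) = -4481568/275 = -16296.61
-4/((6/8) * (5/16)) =-256/15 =-17.07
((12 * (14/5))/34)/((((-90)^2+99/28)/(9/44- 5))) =-0.00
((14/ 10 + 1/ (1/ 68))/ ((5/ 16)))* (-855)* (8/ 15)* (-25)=2531712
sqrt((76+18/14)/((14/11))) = sqrt(11902)/14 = 7.79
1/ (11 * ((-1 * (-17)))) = 1/ 187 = 0.01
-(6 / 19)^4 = -1296 / 130321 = -0.01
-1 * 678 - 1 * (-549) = -129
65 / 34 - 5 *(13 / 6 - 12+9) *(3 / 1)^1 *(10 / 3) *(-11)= -456.42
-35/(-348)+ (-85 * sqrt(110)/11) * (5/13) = 35/348 -425 * sqrt(110)/143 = -31.07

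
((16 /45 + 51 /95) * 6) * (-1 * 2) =-3052 /285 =-10.71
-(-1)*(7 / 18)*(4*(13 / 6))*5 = 455 / 27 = 16.85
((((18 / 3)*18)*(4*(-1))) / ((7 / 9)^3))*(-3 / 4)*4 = 944784 / 343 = 2754.47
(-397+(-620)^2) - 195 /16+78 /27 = 383993.70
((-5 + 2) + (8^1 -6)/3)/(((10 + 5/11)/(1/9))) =-77/3105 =-0.02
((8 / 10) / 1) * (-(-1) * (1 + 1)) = 1.60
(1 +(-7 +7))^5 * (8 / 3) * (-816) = -2176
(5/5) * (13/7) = 13/7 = 1.86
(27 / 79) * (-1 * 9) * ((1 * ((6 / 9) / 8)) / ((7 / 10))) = -405 / 1106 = -0.37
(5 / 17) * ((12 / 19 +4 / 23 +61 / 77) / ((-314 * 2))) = -268805 / 359236724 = -0.00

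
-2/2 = -1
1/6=0.17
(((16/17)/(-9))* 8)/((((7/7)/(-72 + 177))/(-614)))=2750720/51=53935.69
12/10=6/5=1.20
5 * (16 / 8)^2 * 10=200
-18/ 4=-9/ 2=-4.50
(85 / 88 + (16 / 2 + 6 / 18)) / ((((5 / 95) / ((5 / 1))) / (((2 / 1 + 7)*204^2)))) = 3639709350 / 11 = 330882668.18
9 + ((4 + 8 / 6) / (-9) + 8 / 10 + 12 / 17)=22751 / 2295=9.91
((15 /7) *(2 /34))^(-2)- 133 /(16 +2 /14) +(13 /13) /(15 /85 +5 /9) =159650441 /2847600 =56.06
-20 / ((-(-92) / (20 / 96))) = -25 / 552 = -0.05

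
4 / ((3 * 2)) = 2 / 3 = 0.67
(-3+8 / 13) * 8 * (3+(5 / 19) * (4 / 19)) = -273544 / 4693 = -58.29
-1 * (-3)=3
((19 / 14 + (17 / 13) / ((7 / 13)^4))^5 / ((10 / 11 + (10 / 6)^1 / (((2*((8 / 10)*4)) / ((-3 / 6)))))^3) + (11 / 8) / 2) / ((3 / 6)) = 133144453094420284405844848860979 / 22732043640713767819834312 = 5857126.41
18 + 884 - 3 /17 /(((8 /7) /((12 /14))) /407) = 57673 /68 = 848.13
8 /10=4 /5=0.80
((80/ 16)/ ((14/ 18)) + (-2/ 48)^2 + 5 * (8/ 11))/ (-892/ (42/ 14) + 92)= -446477/ 9106944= -0.05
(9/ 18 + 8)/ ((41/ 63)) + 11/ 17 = 19109/ 1394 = 13.71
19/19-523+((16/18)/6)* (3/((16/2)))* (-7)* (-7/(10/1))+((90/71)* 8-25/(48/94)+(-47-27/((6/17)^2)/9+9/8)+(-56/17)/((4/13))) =-34827293/54315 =-641.21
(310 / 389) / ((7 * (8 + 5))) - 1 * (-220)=7788090 / 35399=220.01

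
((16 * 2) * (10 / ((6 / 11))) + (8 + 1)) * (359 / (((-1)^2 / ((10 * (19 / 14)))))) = 2902173.10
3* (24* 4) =288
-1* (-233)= 233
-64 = -64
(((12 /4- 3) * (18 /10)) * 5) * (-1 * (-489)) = 0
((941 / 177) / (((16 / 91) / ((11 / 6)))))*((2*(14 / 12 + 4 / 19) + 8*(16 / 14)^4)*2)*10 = 1510290033395 / 83052648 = 18184.73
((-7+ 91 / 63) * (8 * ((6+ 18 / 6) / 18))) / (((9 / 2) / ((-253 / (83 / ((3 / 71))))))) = 101200 / 159111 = 0.64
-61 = -61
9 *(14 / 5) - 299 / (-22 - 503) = 13529 / 525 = 25.77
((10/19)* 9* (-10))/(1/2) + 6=-1686/19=-88.74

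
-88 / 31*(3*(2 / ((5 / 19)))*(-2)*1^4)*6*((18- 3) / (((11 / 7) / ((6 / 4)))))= 344736 / 31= 11120.52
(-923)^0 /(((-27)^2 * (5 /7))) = 7 /3645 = 0.00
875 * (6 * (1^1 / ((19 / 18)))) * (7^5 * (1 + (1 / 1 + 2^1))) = 6353046000 / 19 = 334370842.11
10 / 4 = 5 / 2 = 2.50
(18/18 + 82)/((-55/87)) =-7221/55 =-131.29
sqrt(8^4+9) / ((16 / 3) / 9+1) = 27 * sqrt(4105) / 43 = 40.23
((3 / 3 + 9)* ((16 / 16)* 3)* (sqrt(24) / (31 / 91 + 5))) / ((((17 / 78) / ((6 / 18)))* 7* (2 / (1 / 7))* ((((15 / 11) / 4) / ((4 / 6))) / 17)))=29744* sqrt(6) / 5103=14.28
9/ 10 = 0.90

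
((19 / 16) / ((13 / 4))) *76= 361 / 13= 27.77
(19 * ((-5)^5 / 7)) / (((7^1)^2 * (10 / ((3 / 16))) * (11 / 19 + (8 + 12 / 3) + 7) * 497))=-225625 / 676428928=-0.00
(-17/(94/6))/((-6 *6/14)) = 119/282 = 0.42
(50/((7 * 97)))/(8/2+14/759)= 759/41419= 0.02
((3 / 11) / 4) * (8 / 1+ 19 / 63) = 523 / 924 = 0.57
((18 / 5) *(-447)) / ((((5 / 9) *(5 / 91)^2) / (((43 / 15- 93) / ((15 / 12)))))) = 1080987695424 / 15625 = 69183212.51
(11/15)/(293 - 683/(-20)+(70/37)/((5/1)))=1628/727113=0.00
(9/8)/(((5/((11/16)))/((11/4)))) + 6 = 16449/2560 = 6.43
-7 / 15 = -0.47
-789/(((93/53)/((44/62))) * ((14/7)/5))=-766645/961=-797.76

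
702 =702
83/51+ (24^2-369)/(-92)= -127/204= -0.62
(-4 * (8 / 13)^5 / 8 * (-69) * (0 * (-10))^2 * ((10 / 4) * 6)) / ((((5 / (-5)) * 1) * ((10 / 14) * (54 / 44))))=0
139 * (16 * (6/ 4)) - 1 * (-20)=3356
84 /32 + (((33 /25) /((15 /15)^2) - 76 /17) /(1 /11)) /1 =-32.03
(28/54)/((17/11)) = 0.34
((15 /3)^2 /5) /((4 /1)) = 5 /4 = 1.25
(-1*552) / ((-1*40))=69 / 5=13.80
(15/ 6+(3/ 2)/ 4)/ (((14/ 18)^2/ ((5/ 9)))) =1035/ 392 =2.64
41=41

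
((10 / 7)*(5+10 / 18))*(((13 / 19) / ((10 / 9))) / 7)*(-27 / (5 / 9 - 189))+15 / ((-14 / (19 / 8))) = -964995 / 394744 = -2.44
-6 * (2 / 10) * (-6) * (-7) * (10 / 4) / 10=-63 / 5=-12.60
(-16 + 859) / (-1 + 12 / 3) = 281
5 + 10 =15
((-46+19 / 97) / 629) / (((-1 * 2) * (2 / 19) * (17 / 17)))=84417 / 244052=0.35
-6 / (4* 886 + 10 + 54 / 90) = -30 / 17773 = -0.00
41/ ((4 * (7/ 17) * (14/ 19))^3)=22.94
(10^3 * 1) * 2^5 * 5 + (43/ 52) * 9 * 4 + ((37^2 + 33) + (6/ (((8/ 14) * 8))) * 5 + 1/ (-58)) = 973795913/ 6032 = 161438.31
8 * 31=248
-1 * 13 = -13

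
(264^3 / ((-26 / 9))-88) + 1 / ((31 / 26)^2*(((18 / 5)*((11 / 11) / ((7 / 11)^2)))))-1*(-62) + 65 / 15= -86651689294397 / 13604877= -6369163.74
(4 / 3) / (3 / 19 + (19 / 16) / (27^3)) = 7978176 / 945145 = 8.44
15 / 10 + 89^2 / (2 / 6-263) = -22581 / 788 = -28.66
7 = 7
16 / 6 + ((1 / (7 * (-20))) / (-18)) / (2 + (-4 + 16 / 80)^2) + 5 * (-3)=-2554771 / 207144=-12.33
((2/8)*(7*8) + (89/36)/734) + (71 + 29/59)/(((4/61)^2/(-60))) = -1555213356545/1559016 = -997560.87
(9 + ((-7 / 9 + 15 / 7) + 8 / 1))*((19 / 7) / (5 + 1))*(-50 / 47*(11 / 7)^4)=-8046327575 / 149296581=-53.89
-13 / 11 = -1.18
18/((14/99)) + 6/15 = 4469/35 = 127.69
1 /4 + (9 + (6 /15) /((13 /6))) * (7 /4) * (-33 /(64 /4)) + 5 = -27.90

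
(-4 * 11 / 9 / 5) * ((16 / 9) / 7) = -704 / 2835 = -0.25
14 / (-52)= -7 / 26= -0.27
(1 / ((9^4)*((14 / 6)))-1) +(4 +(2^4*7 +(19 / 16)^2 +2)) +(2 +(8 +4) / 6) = 479738389 / 3919104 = 122.41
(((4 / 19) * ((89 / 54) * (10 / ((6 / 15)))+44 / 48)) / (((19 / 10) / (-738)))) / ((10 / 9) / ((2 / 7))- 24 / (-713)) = -7978855020 / 9086731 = -878.08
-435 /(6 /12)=-870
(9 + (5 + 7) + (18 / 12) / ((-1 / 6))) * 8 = 96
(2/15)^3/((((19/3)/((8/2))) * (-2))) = -16/21375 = -0.00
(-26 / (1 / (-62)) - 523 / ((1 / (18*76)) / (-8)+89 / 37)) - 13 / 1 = 1345615077 / 973979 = 1381.56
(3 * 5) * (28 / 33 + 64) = 10700 / 11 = 972.73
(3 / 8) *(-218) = -327 / 4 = -81.75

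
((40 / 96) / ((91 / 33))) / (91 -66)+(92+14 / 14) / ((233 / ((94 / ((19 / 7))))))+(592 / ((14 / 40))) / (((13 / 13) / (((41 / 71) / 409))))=3794328131103 / 233971288460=16.22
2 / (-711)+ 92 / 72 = 1813 / 1422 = 1.27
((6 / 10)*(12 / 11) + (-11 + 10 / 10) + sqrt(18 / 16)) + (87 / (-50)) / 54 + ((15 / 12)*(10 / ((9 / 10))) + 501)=3*sqrt(2) / 4 + 1668187 / 3300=506.57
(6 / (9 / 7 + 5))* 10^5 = 1050000 / 11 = 95454.55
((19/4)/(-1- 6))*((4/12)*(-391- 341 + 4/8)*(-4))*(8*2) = -31768/3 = -10589.33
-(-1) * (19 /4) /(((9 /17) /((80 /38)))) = 170 /9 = 18.89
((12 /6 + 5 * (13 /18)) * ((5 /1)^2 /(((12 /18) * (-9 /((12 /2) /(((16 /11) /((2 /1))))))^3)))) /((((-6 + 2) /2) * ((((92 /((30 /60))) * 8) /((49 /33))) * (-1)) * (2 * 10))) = -0.00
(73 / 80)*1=73 / 80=0.91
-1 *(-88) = 88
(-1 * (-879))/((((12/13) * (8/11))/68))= 712283/8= 89035.38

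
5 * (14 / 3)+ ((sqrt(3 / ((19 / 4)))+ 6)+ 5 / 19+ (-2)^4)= 2 * sqrt(57) / 19+ 2599 / 57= 46.39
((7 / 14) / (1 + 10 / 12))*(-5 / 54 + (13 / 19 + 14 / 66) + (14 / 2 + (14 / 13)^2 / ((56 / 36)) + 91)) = 189873767 / 6993558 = 27.15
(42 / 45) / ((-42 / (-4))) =4 / 45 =0.09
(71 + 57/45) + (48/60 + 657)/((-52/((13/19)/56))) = 4603637/63840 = 72.11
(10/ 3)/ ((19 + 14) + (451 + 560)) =5/ 1566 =0.00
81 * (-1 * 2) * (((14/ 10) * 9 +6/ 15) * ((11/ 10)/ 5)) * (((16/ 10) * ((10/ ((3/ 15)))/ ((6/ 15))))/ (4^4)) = -11583/ 32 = -361.97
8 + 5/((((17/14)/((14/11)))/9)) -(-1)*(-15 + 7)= 8820/187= 47.17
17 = 17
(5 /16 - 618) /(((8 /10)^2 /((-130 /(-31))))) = -16059875 /3968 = -4047.35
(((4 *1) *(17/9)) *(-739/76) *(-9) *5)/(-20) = -12563/76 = -165.30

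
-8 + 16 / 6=-5.33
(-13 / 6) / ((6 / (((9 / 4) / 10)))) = -13 / 160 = -0.08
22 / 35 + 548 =19202 / 35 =548.63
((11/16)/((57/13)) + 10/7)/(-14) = -10121/89376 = -0.11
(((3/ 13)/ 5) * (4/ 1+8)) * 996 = 35856/ 65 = 551.63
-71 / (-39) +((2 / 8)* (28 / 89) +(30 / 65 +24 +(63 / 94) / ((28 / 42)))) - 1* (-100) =83112443 / 652548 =127.37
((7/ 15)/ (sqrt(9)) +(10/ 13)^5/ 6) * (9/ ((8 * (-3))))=-3349051/ 44555160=-0.08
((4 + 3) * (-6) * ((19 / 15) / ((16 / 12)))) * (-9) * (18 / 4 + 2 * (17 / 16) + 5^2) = 908523 / 80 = 11356.54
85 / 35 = 17 / 7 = 2.43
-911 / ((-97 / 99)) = 90189 / 97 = 929.78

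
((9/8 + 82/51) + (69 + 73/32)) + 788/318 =76.49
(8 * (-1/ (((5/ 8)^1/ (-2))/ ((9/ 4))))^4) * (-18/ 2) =-120932352/ 625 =-193491.76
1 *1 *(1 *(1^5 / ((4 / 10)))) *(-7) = -35 / 2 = -17.50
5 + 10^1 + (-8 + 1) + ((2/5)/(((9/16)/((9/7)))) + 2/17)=5374/595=9.03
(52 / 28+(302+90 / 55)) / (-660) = -7841 / 16940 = -0.46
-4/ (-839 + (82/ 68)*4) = 68/ 14181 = 0.00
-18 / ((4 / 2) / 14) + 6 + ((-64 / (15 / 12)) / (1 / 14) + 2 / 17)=-836.68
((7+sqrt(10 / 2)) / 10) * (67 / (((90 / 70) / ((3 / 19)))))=469 * sqrt(5) / 570+3283 / 570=7.60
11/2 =5.50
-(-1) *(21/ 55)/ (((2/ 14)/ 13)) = 1911/ 55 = 34.75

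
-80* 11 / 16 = -55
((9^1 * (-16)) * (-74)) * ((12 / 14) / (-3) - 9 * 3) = -2035296 / 7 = -290756.57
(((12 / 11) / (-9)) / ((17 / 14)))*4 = -224 / 561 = -0.40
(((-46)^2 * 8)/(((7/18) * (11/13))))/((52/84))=914112/11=83101.09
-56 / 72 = -7 / 9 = -0.78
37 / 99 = 0.37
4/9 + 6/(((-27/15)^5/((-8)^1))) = 58748/19683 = 2.98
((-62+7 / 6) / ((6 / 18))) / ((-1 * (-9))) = -365 / 18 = -20.28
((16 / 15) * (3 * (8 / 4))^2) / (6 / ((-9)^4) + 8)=209952 / 43745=4.80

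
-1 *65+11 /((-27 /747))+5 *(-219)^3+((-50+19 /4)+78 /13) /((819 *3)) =-516143605225 /9828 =-52517664.35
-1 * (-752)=752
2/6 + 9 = 9.33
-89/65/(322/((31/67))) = -0.00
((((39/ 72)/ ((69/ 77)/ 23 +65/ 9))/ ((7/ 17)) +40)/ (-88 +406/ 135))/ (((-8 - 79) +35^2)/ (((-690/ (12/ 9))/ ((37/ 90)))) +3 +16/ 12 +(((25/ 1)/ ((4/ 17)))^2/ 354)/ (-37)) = -35297412636375/ 191687566175372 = -0.18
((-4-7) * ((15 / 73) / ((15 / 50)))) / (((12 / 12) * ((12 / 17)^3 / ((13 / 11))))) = -1596725 / 63072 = -25.32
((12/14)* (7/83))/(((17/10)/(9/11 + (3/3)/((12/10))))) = 1090/15521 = 0.07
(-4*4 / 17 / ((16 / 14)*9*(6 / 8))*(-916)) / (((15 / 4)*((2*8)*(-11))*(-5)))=12824 / 378675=0.03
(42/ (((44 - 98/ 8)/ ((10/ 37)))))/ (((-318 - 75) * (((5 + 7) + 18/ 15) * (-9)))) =1400/ 182823993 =0.00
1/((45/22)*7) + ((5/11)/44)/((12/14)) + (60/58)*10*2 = 183676159/8842680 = 20.77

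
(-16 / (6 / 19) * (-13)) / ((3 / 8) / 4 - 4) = -63232 / 375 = -168.62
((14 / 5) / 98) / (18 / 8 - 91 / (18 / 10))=-36 / 60865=-0.00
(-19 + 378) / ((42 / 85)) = 726.55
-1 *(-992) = 992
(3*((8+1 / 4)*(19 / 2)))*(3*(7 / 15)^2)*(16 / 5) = 61446 / 125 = 491.57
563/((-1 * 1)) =-563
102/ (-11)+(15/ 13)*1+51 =6132/ 143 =42.88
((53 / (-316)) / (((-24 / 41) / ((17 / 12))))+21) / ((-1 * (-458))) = 1948109 / 41681664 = 0.05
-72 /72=-1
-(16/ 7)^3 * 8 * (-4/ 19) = 131072/ 6517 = 20.11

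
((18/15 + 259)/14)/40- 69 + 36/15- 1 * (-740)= 1886821/2800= 673.86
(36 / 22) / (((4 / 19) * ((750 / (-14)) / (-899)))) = 358701 / 2750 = 130.44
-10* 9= -90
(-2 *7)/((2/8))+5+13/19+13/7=-6445/133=-48.46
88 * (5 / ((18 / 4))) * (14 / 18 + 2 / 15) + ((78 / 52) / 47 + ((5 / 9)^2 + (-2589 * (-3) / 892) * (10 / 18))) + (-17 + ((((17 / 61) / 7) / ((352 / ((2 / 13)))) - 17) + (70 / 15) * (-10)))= 11278188983981 / 829414521936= 13.60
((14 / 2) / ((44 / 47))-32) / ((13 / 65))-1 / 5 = -27019 / 220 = -122.81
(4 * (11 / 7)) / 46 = 22 / 161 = 0.14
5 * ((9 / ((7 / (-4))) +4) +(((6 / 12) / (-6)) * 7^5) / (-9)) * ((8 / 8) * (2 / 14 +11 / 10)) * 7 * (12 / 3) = 3386765 / 126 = 26879.09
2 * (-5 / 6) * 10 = -50 / 3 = -16.67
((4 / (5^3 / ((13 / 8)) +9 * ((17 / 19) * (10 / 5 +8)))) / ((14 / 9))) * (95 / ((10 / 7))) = 42237 / 38890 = 1.09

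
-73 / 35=-2.09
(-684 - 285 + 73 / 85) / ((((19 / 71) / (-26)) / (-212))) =-32205138784 / 1615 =-19941262.40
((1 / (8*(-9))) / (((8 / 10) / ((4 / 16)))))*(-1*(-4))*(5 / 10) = -5 / 576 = -0.01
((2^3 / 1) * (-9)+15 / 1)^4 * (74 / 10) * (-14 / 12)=-911334753 / 10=-91133475.30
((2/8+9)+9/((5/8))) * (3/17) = 1419/340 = 4.17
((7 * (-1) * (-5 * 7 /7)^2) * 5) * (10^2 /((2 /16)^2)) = -5600000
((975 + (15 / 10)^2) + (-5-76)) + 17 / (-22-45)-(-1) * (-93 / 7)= 1655965 / 1876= 882.71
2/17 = 0.12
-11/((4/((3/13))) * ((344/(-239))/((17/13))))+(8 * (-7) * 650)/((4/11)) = -23277520321/232544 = -100099.42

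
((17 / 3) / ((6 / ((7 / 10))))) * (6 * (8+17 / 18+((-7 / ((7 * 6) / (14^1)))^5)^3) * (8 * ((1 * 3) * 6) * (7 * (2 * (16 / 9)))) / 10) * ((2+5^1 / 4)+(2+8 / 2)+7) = -1645118520473904112 / 215233605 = -7643409217.97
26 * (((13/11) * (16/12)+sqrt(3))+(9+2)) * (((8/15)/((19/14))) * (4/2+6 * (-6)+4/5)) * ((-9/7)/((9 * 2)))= 34528 * sqrt(3)/1425+2865824/9405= 346.68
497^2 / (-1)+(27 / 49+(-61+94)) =-246975.45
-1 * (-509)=509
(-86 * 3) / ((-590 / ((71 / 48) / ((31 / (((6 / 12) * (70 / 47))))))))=21371 / 1375408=0.02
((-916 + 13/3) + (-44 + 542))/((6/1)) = -1241/18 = -68.94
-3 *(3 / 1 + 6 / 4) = -27 / 2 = -13.50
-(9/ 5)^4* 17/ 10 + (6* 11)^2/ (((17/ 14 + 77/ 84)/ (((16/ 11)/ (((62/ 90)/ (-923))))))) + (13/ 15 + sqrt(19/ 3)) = -414487838585189/ 104043750 + sqrt(57)/ 3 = -3983781.60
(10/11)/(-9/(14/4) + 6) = 35/132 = 0.27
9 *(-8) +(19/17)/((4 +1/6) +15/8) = -177024/2465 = -71.82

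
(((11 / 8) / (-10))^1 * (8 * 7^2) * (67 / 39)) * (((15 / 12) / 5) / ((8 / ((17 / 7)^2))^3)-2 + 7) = -905672273473 / 1917726720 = -472.26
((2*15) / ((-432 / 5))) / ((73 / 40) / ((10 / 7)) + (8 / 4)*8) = -1250 / 62199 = -0.02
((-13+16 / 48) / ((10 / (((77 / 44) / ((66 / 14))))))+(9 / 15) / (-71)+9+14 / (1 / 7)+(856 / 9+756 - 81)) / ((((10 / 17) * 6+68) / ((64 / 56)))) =14.01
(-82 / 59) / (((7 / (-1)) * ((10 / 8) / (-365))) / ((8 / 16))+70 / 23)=-275356 / 612479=-0.45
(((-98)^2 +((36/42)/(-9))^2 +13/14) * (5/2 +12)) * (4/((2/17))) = 4176476615/882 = 4735234.26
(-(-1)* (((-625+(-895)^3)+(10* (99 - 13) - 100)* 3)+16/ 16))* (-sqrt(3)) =716915719* sqrt(3) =1241734450.05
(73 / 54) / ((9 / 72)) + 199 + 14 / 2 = 5854 / 27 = 216.81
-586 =-586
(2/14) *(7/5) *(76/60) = 19/75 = 0.25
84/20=21/5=4.20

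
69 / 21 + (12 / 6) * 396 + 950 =12217 / 7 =1745.29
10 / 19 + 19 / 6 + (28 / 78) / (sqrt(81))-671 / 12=-1392055 / 26676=-52.18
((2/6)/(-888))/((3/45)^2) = -0.08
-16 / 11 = -1.45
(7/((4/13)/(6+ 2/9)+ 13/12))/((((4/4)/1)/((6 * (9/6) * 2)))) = 137592/1237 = 111.23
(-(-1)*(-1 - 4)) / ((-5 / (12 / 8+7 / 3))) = 23 / 6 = 3.83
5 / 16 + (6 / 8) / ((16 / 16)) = 17 / 16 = 1.06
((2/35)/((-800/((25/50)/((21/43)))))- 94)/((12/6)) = -55272043/1176000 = -47.00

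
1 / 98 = 0.01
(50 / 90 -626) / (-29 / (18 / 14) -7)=5629 / 266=21.16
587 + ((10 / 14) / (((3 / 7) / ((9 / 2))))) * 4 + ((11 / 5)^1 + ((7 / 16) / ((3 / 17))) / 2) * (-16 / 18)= 331529 / 540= 613.94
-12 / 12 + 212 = 211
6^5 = 7776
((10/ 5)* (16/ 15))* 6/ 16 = 4/ 5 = 0.80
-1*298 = -298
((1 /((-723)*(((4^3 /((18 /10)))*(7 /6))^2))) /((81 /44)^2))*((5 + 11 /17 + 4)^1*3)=-4961 /722710800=-0.00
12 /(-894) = -2 /149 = -0.01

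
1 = 1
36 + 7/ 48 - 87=-50.85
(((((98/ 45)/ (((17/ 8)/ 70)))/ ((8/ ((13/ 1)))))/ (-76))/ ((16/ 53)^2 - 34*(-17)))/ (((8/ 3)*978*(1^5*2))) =-12525331/ 24622415954496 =-0.00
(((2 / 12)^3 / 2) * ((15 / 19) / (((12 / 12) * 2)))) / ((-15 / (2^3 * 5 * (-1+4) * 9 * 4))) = -5 / 19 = -0.26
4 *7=28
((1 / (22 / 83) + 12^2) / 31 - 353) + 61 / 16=-1879159 / 5456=-344.42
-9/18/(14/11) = -11/28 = -0.39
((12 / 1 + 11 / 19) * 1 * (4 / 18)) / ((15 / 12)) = 2.24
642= 642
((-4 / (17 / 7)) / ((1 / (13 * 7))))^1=-2548 / 17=-149.88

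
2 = 2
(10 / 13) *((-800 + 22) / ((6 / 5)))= -19450 / 39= -498.72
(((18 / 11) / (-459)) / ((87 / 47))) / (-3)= 94 / 146421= 0.00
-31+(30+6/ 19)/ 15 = -28.98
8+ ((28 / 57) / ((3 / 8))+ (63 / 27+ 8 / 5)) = 11323 / 855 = 13.24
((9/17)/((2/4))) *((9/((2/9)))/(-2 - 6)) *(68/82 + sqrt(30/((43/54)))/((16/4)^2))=-729/164 - 6561 *sqrt(215)/46784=-6.50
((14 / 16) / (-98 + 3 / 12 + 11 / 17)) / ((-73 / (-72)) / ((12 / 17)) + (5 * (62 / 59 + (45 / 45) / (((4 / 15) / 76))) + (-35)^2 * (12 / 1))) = -1011024 / 1809946258859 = -0.00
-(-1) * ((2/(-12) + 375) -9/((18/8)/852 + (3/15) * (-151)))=386057449/1029126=375.13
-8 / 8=-1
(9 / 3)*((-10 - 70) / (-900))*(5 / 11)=4 / 33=0.12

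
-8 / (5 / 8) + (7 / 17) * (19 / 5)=-191 / 17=-11.24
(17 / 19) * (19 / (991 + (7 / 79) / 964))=1294652 / 75470603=0.02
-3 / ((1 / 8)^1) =-24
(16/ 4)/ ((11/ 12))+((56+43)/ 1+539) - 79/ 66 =3847/ 6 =641.17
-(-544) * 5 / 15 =544 / 3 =181.33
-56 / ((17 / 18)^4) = -5878656 / 83521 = -70.39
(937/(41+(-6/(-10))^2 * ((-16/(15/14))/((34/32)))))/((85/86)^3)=595984472/22071797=27.00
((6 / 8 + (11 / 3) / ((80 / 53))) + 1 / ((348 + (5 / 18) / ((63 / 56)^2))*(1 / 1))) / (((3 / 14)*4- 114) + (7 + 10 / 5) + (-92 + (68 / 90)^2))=-45800378505 / 2814947566064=-0.02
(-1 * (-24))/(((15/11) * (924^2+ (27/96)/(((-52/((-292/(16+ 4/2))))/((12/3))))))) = 18304/887927405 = 0.00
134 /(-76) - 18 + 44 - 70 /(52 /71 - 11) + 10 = 1137289 /27702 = 41.05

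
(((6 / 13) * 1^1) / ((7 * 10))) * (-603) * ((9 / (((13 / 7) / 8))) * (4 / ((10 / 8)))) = -2083968 / 4225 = -493.25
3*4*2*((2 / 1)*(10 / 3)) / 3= 160 / 3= 53.33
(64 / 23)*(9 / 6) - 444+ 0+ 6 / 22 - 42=-121833 / 253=-481.55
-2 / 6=-1 / 3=-0.33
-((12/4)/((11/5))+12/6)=-37/11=-3.36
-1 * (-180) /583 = 180 /583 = 0.31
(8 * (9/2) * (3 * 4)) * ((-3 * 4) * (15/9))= -8640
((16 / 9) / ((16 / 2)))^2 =4 / 81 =0.05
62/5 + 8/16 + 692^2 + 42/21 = 4788789/10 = 478878.90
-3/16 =-0.19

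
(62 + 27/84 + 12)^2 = 5523.67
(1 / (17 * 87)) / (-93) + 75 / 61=10315964 / 8390367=1.23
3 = 3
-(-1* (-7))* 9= -63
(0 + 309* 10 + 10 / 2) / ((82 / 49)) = 151655 / 82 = 1849.45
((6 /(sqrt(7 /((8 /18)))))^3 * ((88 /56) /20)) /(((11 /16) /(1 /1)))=256 * sqrt(7) /1715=0.39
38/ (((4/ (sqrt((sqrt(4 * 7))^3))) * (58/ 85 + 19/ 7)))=11305 * sqrt(2) * 7^(3/ 4)/ 2021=34.04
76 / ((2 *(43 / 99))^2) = 100.71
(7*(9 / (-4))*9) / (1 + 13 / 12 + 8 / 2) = -1701 / 73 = -23.30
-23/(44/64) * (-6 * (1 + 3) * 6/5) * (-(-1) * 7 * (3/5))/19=1112832/5225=212.98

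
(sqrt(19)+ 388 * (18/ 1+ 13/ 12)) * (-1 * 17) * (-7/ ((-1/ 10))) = -26433470/ 3- 1190 * sqrt(19) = -8816343.76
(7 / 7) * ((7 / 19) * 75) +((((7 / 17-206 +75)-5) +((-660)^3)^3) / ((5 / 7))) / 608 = -565551784328438476799717627 / 10336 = -54716697400197221052604.26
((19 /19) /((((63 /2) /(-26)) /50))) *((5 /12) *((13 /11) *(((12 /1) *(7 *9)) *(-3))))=507000 /11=46090.91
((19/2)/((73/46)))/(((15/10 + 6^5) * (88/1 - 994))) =-437/514388295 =-0.00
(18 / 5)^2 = 324 / 25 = 12.96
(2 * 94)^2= 35344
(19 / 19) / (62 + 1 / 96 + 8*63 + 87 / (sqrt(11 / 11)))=96 / 62689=0.00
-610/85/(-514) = 61/4369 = 0.01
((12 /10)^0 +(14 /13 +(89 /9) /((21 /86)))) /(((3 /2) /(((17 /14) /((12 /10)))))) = 8891425 /309582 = 28.72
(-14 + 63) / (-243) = -49 / 243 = -0.20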